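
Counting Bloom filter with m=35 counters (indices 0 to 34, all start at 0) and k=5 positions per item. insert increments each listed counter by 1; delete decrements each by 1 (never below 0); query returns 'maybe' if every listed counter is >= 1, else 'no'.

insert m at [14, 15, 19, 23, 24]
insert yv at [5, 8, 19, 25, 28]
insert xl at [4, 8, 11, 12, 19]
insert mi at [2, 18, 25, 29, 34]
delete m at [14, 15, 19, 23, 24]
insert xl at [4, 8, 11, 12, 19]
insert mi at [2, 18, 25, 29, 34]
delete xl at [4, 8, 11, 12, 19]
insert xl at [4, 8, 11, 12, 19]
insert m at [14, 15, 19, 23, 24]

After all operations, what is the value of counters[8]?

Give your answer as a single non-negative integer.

Answer: 3

Derivation:
Step 1: insert m at [14, 15, 19, 23, 24] -> counters=[0,0,0,0,0,0,0,0,0,0,0,0,0,0,1,1,0,0,0,1,0,0,0,1,1,0,0,0,0,0,0,0,0,0,0]
Step 2: insert yv at [5, 8, 19, 25, 28] -> counters=[0,0,0,0,0,1,0,0,1,0,0,0,0,0,1,1,0,0,0,2,0,0,0,1,1,1,0,0,1,0,0,0,0,0,0]
Step 3: insert xl at [4, 8, 11, 12, 19] -> counters=[0,0,0,0,1,1,0,0,2,0,0,1,1,0,1,1,0,0,0,3,0,0,0,1,1,1,0,0,1,0,0,0,0,0,0]
Step 4: insert mi at [2, 18, 25, 29, 34] -> counters=[0,0,1,0,1,1,0,0,2,0,0,1,1,0,1,1,0,0,1,3,0,0,0,1,1,2,0,0,1,1,0,0,0,0,1]
Step 5: delete m at [14, 15, 19, 23, 24] -> counters=[0,0,1,0,1,1,0,0,2,0,0,1,1,0,0,0,0,0,1,2,0,0,0,0,0,2,0,0,1,1,0,0,0,0,1]
Step 6: insert xl at [4, 8, 11, 12, 19] -> counters=[0,0,1,0,2,1,0,0,3,0,0,2,2,0,0,0,0,0,1,3,0,0,0,0,0,2,0,0,1,1,0,0,0,0,1]
Step 7: insert mi at [2, 18, 25, 29, 34] -> counters=[0,0,2,0,2,1,0,0,3,0,0,2,2,0,0,0,0,0,2,3,0,0,0,0,0,3,0,0,1,2,0,0,0,0,2]
Step 8: delete xl at [4, 8, 11, 12, 19] -> counters=[0,0,2,0,1,1,0,0,2,0,0,1,1,0,0,0,0,0,2,2,0,0,0,0,0,3,0,0,1,2,0,0,0,0,2]
Step 9: insert xl at [4, 8, 11, 12, 19] -> counters=[0,0,2,0,2,1,0,0,3,0,0,2,2,0,0,0,0,0,2,3,0,0,0,0,0,3,0,0,1,2,0,0,0,0,2]
Step 10: insert m at [14, 15, 19, 23, 24] -> counters=[0,0,2,0,2,1,0,0,3,0,0,2,2,0,1,1,0,0,2,4,0,0,0,1,1,3,0,0,1,2,0,0,0,0,2]
Final counters=[0,0,2,0,2,1,0,0,3,0,0,2,2,0,1,1,0,0,2,4,0,0,0,1,1,3,0,0,1,2,0,0,0,0,2] -> counters[8]=3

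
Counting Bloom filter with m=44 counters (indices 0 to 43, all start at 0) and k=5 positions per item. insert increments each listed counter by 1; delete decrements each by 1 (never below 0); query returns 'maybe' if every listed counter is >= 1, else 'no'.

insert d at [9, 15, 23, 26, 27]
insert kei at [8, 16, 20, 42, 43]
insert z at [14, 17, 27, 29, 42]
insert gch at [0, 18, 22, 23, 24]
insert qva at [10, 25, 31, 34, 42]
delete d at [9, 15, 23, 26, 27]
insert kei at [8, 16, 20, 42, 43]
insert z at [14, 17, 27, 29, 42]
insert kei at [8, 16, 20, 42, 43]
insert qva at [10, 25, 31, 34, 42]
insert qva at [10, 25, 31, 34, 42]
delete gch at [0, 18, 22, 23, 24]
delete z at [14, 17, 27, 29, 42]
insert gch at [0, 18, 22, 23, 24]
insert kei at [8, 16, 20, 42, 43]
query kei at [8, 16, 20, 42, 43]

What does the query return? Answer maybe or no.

Step 1: insert d at [9, 15, 23, 26, 27] -> counters=[0,0,0,0,0,0,0,0,0,1,0,0,0,0,0,1,0,0,0,0,0,0,0,1,0,0,1,1,0,0,0,0,0,0,0,0,0,0,0,0,0,0,0,0]
Step 2: insert kei at [8, 16, 20, 42, 43] -> counters=[0,0,0,0,0,0,0,0,1,1,0,0,0,0,0,1,1,0,0,0,1,0,0,1,0,0,1,1,0,0,0,0,0,0,0,0,0,0,0,0,0,0,1,1]
Step 3: insert z at [14, 17, 27, 29, 42] -> counters=[0,0,0,0,0,0,0,0,1,1,0,0,0,0,1,1,1,1,0,0,1,0,0,1,0,0,1,2,0,1,0,0,0,0,0,0,0,0,0,0,0,0,2,1]
Step 4: insert gch at [0, 18, 22, 23, 24] -> counters=[1,0,0,0,0,0,0,0,1,1,0,0,0,0,1,1,1,1,1,0,1,0,1,2,1,0,1,2,0,1,0,0,0,0,0,0,0,0,0,0,0,0,2,1]
Step 5: insert qva at [10, 25, 31, 34, 42] -> counters=[1,0,0,0,0,0,0,0,1,1,1,0,0,0,1,1,1,1,1,0,1,0,1,2,1,1,1,2,0,1,0,1,0,0,1,0,0,0,0,0,0,0,3,1]
Step 6: delete d at [9, 15, 23, 26, 27] -> counters=[1,0,0,0,0,0,0,0,1,0,1,0,0,0,1,0,1,1,1,0,1,0,1,1,1,1,0,1,0,1,0,1,0,0,1,0,0,0,0,0,0,0,3,1]
Step 7: insert kei at [8, 16, 20, 42, 43] -> counters=[1,0,0,0,0,0,0,0,2,0,1,0,0,0,1,0,2,1,1,0,2,0,1,1,1,1,0,1,0,1,0,1,0,0,1,0,0,0,0,0,0,0,4,2]
Step 8: insert z at [14, 17, 27, 29, 42] -> counters=[1,0,0,0,0,0,0,0,2,0,1,0,0,0,2,0,2,2,1,0,2,0,1,1,1,1,0,2,0,2,0,1,0,0,1,0,0,0,0,0,0,0,5,2]
Step 9: insert kei at [8, 16, 20, 42, 43] -> counters=[1,0,0,0,0,0,0,0,3,0,1,0,0,0,2,0,3,2,1,0,3,0,1,1,1,1,0,2,0,2,0,1,0,0,1,0,0,0,0,0,0,0,6,3]
Step 10: insert qva at [10, 25, 31, 34, 42] -> counters=[1,0,0,0,0,0,0,0,3,0,2,0,0,0,2,0,3,2,1,0,3,0,1,1,1,2,0,2,0,2,0,2,0,0,2,0,0,0,0,0,0,0,7,3]
Step 11: insert qva at [10, 25, 31, 34, 42] -> counters=[1,0,0,0,0,0,0,0,3,0,3,0,0,0,2,0,3,2,1,0,3,0,1,1,1,3,0,2,0,2,0,3,0,0,3,0,0,0,0,0,0,0,8,3]
Step 12: delete gch at [0, 18, 22, 23, 24] -> counters=[0,0,0,0,0,0,0,0,3,0,3,0,0,0,2,0,3,2,0,0,3,0,0,0,0,3,0,2,0,2,0,3,0,0,3,0,0,0,0,0,0,0,8,3]
Step 13: delete z at [14, 17, 27, 29, 42] -> counters=[0,0,0,0,0,0,0,0,3,0,3,0,0,0,1,0,3,1,0,0,3,0,0,0,0,3,0,1,0,1,0,3,0,0,3,0,0,0,0,0,0,0,7,3]
Step 14: insert gch at [0, 18, 22, 23, 24] -> counters=[1,0,0,0,0,0,0,0,3,0,3,0,0,0,1,0,3,1,1,0,3,0,1,1,1,3,0,1,0,1,0,3,0,0,3,0,0,0,0,0,0,0,7,3]
Step 15: insert kei at [8, 16, 20, 42, 43] -> counters=[1,0,0,0,0,0,0,0,4,0,3,0,0,0,1,0,4,1,1,0,4,0,1,1,1,3,0,1,0,1,0,3,0,0,3,0,0,0,0,0,0,0,8,4]
Query kei: check counters[8]=4 counters[16]=4 counters[20]=4 counters[42]=8 counters[43]=4 -> maybe

Answer: maybe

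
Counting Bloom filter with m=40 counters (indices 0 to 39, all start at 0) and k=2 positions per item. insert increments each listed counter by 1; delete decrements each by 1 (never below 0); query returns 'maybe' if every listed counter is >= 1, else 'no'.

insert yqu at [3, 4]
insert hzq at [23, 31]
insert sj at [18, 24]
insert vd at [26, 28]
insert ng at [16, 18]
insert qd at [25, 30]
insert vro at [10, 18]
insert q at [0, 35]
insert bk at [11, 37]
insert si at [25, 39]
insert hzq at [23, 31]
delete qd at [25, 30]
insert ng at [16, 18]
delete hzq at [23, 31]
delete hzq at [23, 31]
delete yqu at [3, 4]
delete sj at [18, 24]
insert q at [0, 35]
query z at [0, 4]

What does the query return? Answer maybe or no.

Step 1: insert yqu at [3, 4] -> counters=[0,0,0,1,1,0,0,0,0,0,0,0,0,0,0,0,0,0,0,0,0,0,0,0,0,0,0,0,0,0,0,0,0,0,0,0,0,0,0,0]
Step 2: insert hzq at [23, 31] -> counters=[0,0,0,1,1,0,0,0,0,0,0,0,0,0,0,0,0,0,0,0,0,0,0,1,0,0,0,0,0,0,0,1,0,0,0,0,0,0,0,0]
Step 3: insert sj at [18, 24] -> counters=[0,0,0,1,1,0,0,0,0,0,0,0,0,0,0,0,0,0,1,0,0,0,0,1,1,0,0,0,0,0,0,1,0,0,0,0,0,0,0,0]
Step 4: insert vd at [26, 28] -> counters=[0,0,0,1,1,0,0,0,0,0,0,0,0,0,0,0,0,0,1,0,0,0,0,1,1,0,1,0,1,0,0,1,0,0,0,0,0,0,0,0]
Step 5: insert ng at [16, 18] -> counters=[0,0,0,1,1,0,0,0,0,0,0,0,0,0,0,0,1,0,2,0,0,0,0,1,1,0,1,0,1,0,0,1,0,0,0,0,0,0,0,0]
Step 6: insert qd at [25, 30] -> counters=[0,0,0,1,1,0,0,0,0,0,0,0,0,0,0,0,1,0,2,0,0,0,0,1,1,1,1,0,1,0,1,1,0,0,0,0,0,0,0,0]
Step 7: insert vro at [10, 18] -> counters=[0,0,0,1,1,0,0,0,0,0,1,0,0,0,0,0,1,0,3,0,0,0,0,1,1,1,1,0,1,0,1,1,0,0,0,0,0,0,0,0]
Step 8: insert q at [0, 35] -> counters=[1,0,0,1,1,0,0,0,0,0,1,0,0,0,0,0,1,0,3,0,0,0,0,1,1,1,1,0,1,0,1,1,0,0,0,1,0,0,0,0]
Step 9: insert bk at [11, 37] -> counters=[1,0,0,1,1,0,0,0,0,0,1,1,0,0,0,0,1,0,3,0,0,0,0,1,1,1,1,0,1,0,1,1,0,0,0,1,0,1,0,0]
Step 10: insert si at [25, 39] -> counters=[1,0,0,1,1,0,0,0,0,0,1,1,0,0,0,0,1,0,3,0,0,0,0,1,1,2,1,0,1,0,1,1,0,0,0,1,0,1,0,1]
Step 11: insert hzq at [23, 31] -> counters=[1,0,0,1,1,0,0,0,0,0,1,1,0,0,0,0,1,0,3,0,0,0,0,2,1,2,1,0,1,0,1,2,0,0,0,1,0,1,0,1]
Step 12: delete qd at [25, 30] -> counters=[1,0,0,1,1,0,0,0,0,0,1,1,0,0,0,0,1,0,3,0,0,0,0,2,1,1,1,0,1,0,0,2,0,0,0,1,0,1,0,1]
Step 13: insert ng at [16, 18] -> counters=[1,0,0,1,1,0,0,0,0,0,1,1,0,0,0,0,2,0,4,0,0,0,0,2,1,1,1,0,1,0,0,2,0,0,0,1,0,1,0,1]
Step 14: delete hzq at [23, 31] -> counters=[1,0,0,1,1,0,0,0,0,0,1,1,0,0,0,0,2,0,4,0,0,0,0,1,1,1,1,0,1,0,0,1,0,0,0,1,0,1,0,1]
Step 15: delete hzq at [23, 31] -> counters=[1,0,0,1,1,0,0,0,0,0,1,1,0,0,0,0,2,0,4,0,0,0,0,0,1,1,1,0,1,0,0,0,0,0,0,1,0,1,0,1]
Step 16: delete yqu at [3, 4] -> counters=[1,0,0,0,0,0,0,0,0,0,1,1,0,0,0,0,2,0,4,0,0,0,0,0,1,1,1,0,1,0,0,0,0,0,0,1,0,1,0,1]
Step 17: delete sj at [18, 24] -> counters=[1,0,0,0,0,0,0,0,0,0,1,1,0,0,0,0,2,0,3,0,0,0,0,0,0,1,1,0,1,0,0,0,0,0,0,1,0,1,0,1]
Step 18: insert q at [0, 35] -> counters=[2,0,0,0,0,0,0,0,0,0,1,1,0,0,0,0,2,0,3,0,0,0,0,0,0,1,1,0,1,0,0,0,0,0,0,2,0,1,0,1]
Query z: check counters[0]=2 counters[4]=0 -> no

Answer: no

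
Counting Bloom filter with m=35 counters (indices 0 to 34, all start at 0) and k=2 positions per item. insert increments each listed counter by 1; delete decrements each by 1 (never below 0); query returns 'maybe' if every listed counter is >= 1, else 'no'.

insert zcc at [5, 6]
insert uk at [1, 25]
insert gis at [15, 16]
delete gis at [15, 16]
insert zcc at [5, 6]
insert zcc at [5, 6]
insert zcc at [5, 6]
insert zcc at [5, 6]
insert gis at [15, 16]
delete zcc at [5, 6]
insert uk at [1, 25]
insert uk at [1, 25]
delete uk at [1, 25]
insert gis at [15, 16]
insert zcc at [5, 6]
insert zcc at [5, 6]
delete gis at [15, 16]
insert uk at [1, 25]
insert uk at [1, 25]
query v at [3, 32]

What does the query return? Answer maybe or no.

Answer: no

Derivation:
Step 1: insert zcc at [5, 6] -> counters=[0,0,0,0,0,1,1,0,0,0,0,0,0,0,0,0,0,0,0,0,0,0,0,0,0,0,0,0,0,0,0,0,0,0,0]
Step 2: insert uk at [1, 25] -> counters=[0,1,0,0,0,1,1,0,0,0,0,0,0,0,0,0,0,0,0,0,0,0,0,0,0,1,0,0,0,0,0,0,0,0,0]
Step 3: insert gis at [15, 16] -> counters=[0,1,0,0,0,1,1,0,0,0,0,0,0,0,0,1,1,0,0,0,0,0,0,0,0,1,0,0,0,0,0,0,0,0,0]
Step 4: delete gis at [15, 16] -> counters=[0,1,0,0,0,1,1,0,0,0,0,0,0,0,0,0,0,0,0,0,0,0,0,0,0,1,0,0,0,0,0,0,0,0,0]
Step 5: insert zcc at [5, 6] -> counters=[0,1,0,0,0,2,2,0,0,0,0,0,0,0,0,0,0,0,0,0,0,0,0,0,0,1,0,0,0,0,0,0,0,0,0]
Step 6: insert zcc at [5, 6] -> counters=[0,1,0,0,0,3,3,0,0,0,0,0,0,0,0,0,0,0,0,0,0,0,0,0,0,1,0,0,0,0,0,0,0,0,0]
Step 7: insert zcc at [5, 6] -> counters=[0,1,0,0,0,4,4,0,0,0,0,0,0,0,0,0,0,0,0,0,0,0,0,0,0,1,0,0,0,0,0,0,0,0,0]
Step 8: insert zcc at [5, 6] -> counters=[0,1,0,0,0,5,5,0,0,0,0,0,0,0,0,0,0,0,0,0,0,0,0,0,0,1,0,0,0,0,0,0,0,0,0]
Step 9: insert gis at [15, 16] -> counters=[0,1,0,0,0,5,5,0,0,0,0,0,0,0,0,1,1,0,0,0,0,0,0,0,0,1,0,0,0,0,0,0,0,0,0]
Step 10: delete zcc at [5, 6] -> counters=[0,1,0,0,0,4,4,0,0,0,0,0,0,0,0,1,1,0,0,0,0,0,0,0,0,1,0,0,0,0,0,0,0,0,0]
Step 11: insert uk at [1, 25] -> counters=[0,2,0,0,0,4,4,0,0,0,0,0,0,0,0,1,1,0,0,0,0,0,0,0,0,2,0,0,0,0,0,0,0,0,0]
Step 12: insert uk at [1, 25] -> counters=[0,3,0,0,0,4,4,0,0,0,0,0,0,0,0,1,1,0,0,0,0,0,0,0,0,3,0,0,0,0,0,0,0,0,0]
Step 13: delete uk at [1, 25] -> counters=[0,2,0,0,0,4,4,0,0,0,0,0,0,0,0,1,1,0,0,0,0,0,0,0,0,2,0,0,0,0,0,0,0,0,0]
Step 14: insert gis at [15, 16] -> counters=[0,2,0,0,0,4,4,0,0,0,0,0,0,0,0,2,2,0,0,0,0,0,0,0,0,2,0,0,0,0,0,0,0,0,0]
Step 15: insert zcc at [5, 6] -> counters=[0,2,0,0,0,5,5,0,0,0,0,0,0,0,0,2,2,0,0,0,0,0,0,0,0,2,0,0,0,0,0,0,0,0,0]
Step 16: insert zcc at [5, 6] -> counters=[0,2,0,0,0,6,6,0,0,0,0,0,0,0,0,2,2,0,0,0,0,0,0,0,0,2,0,0,0,0,0,0,0,0,0]
Step 17: delete gis at [15, 16] -> counters=[0,2,0,0,0,6,6,0,0,0,0,0,0,0,0,1,1,0,0,0,0,0,0,0,0,2,0,0,0,0,0,0,0,0,0]
Step 18: insert uk at [1, 25] -> counters=[0,3,0,0,0,6,6,0,0,0,0,0,0,0,0,1,1,0,0,0,0,0,0,0,0,3,0,0,0,0,0,0,0,0,0]
Step 19: insert uk at [1, 25] -> counters=[0,4,0,0,0,6,6,0,0,0,0,0,0,0,0,1,1,0,0,0,0,0,0,0,0,4,0,0,0,0,0,0,0,0,0]
Query v: check counters[3]=0 counters[32]=0 -> no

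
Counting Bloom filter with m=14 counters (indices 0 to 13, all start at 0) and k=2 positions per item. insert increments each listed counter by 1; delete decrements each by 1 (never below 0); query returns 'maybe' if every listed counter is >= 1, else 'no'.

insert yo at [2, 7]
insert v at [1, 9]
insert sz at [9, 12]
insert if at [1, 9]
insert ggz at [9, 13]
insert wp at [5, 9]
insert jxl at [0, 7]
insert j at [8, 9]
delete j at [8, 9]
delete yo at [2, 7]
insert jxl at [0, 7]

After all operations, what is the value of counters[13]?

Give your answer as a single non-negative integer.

Answer: 1

Derivation:
Step 1: insert yo at [2, 7] -> counters=[0,0,1,0,0,0,0,1,0,0,0,0,0,0]
Step 2: insert v at [1, 9] -> counters=[0,1,1,0,0,0,0,1,0,1,0,0,0,0]
Step 3: insert sz at [9, 12] -> counters=[0,1,1,0,0,0,0,1,0,2,0,0,1,0]
Step 4: insert if at [1, 9] -> counters=[0,2,1,0,0,0,0,1,0,3,0,0,1,0]
Step 5: insert ggz at [9, 13] -> counters=[0,2,1,0,0,0,0,1,0,4,0,0,1,1]
Step 6: insert wp at [5, 9] -> counters=[0,2,1,0,0,1,0,1,0,5,0,0,1,1]
Step 7: insert jxl at [0, 7] -> counters=[1,2,1,0,0,1,0,2,0,5,0,0,1,1]
Step 8: insert j at [8, 9] -> counters=[1,2,1,0,0,1,0,2,1,6,0,0,1,1]
Step 9: delete j at [8, 9] -> counters=[1,2,1,0,0,1,0,2,0,5,0,0,1,1]
Step 10: delete yo at [2, 7] -> counters=[1,2,0,0,0,1,0,1,0,5,0,0,1,1]
Step 11: insert jxl at [0, 7] -> counters=[2,2,0,0,0,1,0,2,0,5,0,0,1,1]
Final counters=[2,2,0,0,0,1,0,2,0,5,0,0,1,1] -> counters[13]=1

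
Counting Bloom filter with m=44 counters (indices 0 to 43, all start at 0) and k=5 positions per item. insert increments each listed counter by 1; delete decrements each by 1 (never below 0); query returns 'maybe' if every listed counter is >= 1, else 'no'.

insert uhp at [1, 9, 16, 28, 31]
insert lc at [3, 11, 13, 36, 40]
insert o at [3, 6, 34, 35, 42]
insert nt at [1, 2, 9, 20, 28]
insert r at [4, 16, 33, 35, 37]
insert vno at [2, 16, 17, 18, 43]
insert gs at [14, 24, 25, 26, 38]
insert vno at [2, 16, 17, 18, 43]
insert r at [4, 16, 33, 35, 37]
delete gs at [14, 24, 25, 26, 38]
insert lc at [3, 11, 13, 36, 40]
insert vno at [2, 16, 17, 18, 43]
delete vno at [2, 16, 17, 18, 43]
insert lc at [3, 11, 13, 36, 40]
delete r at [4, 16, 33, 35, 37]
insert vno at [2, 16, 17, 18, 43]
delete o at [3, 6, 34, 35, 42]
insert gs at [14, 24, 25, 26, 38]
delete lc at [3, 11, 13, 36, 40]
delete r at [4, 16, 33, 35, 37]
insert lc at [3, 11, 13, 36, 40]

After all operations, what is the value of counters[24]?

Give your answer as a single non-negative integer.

Step 1: insert uhp at [1, 9, 16, 28, 31] -> counters=[0,1,0,0,0,0,0,0,0,1,0,0,0,0,0,0,1,0,0,0,0,0,0,0,0,0,0,0,1,0,0,1,0,0,0,0,0,0,0,0,0,0,0,0]
Step 2: insert lc at [3, 11, 13, 36, 40] -> counters=[0,1,0,1,0,0,0,0,0,1,0,1,0,1,0,0,1,0,0,0,0,0,0,0,0,0,0,0,1,0,0,1,0,0,0,0,1,0,0,0,1,0,0,0]
Step 3: insert o at [3, 6, 34, 35, 42] -> counters=[0,1,0,2,0,0,1,0,0,1,0,1,0,1,0,0,1,0,0,0,0,0,0,0,0,0,0,0,1,0,0,1,0,0,1,1,1,0,0,0,1,0,1,0]
Step 4: insert nt at [1, 2, 9, 20, 28] -> counters=[0,2,1,2,0,0,1,0,0,2,0,1,0,1,0,0,1,0,0,0,1,0,0,0,0,0,0,0,2,0,0,1,0,0,1,1,1,0,0,0,1,0,1,0]
Step 5: insert r at [4, 16, 33, 35, 37] -> counters=[0,2,1,2,1,0,1,0,0,2,0,1,0,1,0,0,2,0,0,0,1,0,0,0,0,0,0,0,2,0,0,1,0,1,1,2,1,1,0,0,1,0,1,0]
Step 6: insert vno at [2, 16, 17, 18, 43] -> counters=[0,2,2,2,1,0,1,0,0,2,0,1,0,1,0,0,3,1,1,0,1,0,0,0,0,0,0,0,2,0,0,1,0,1,1,2,1,1,0,0,1,0,1,1]
Step 7: insert gs at [14, 24, 25, 26, 38] -> counters=[0,2,2,2,1,0,1,0,0,2,0,1,0,1,1,0,3,1,1,0,1,0,0,0,1,1,1,0,2,0,0,1,0,1,1,2,1,1,1,0,1,0,1,1]
Step 8: insert vno at [2, 16, 17, 18, 43] -> counters=[0,2,3,2,1,0,1,0,0,2,0,1,0,1,1,0,4,2,2,0,1,0,0,0,1,1,1,0,2,0,0,1,0,1,1,2,1,1,1,0,1,0,1,2]
Step 9: insert r at [4, 16, 33, 35, 37] -> counters=[0,2,3,2,2,0,1,0,0,2,0,1,0,1,1,0,5,2,2,0,1,0,0,0,1,1,1,0,2,0,0,1,0,2,1,3,1,2,1,0,1,0,1,2]
Step 10: delete gs at [14, 24, 25, 26, 38] -> counters=[0,2,3,2,2,0,1,0,0,2,0,1,0,1,0,0,5,2,2,0,1,0,0,0,0,0,0,0,2,0,0,1,0,2,1,3,1,2,0,0,1,0,1,2]
Step 11: insert lc at [3, 11, 13, 36, 40] -> counters=[0,2,3,3,2,0,1,0,0,2,0,2,0,2,0,0,5,2,2,0,1,0,0,0,0,0,0,0,2,0,0,1,0,2,1,3,2,2,0,0,2,0,1,2]
Step 12: insert vno at [2, 16, 17, 18, 43] -> counters=[0,2,4,3,2,0,1,0,0,2,0,2,0,2,0,0,6,3,3,0,1,0,0,0,0,0,0,0,2,0,0,1,0,2,1,3,2,2,0,0,2,0,1,3]
Step 13: delete vno at [2, 16, 17, 18, 43] -> counters=[0,2,3,3,2,0,1,0,0,2,0,2,0,2,0,0,5,2,2,0,1,0,0,0,0,0,0,0,2,0,0,1,0,2,1,3,2,2,0,0,2,0,1,2]
Step 14: insert lc at [3, 11, 13, 36, 40] -> counters=[0,2,3,4,2,0,1,0,0,2,0,3,0,3,0,0,5,2,2,0,1,0,0,0,0,0,0,0,2,0,0,1,0,2,1,3,3,2,0,0,3,0,1,2]
Step 15: delete r at [4, 16, 33, 35, 37] -> counters=[0,2,3,4,1,0,1,0,0,2,0,3,0,3,0,0,4,2,2,0,1,0,0,0,0,0,0,0,2,0,0,1,0,1,1,2,3,1,0,0,3,0,1,2]
Step 16: insert vno at [2, 16, 17, 18, 43] -> counters=[0,2,4,4,1,0,1,0,0,2,0,3,0,3,0,0,5,3,3,0,1,0,0,0,0,0,0,0,2,0,0,1,0,1,1,2,3,1,0,0,3,0,1,3]
Step 17: delete o at [3, 6, 34, 35, 42] -> counters=[0,2,4,3,1,0,0,0,0,2,0,3,0,3,0,0,5,3,3,0,1,0,0,0,0,0,0,0,2,0,0,1,0,1,0,1,3,1,0,0,3,0,0,3]
Step 18: insert gs at [14, 24, 25, 26, 38] -> counters=[0,2,4,3,1,0,0,0,0,2,0,3,0,3,1,0,5,3,3,0,1,0,0,0,1,1,1,0,2,0,0,1,0,1,0,1,3,1,1,0,3,0,0,3]
Step 19: delete lc at [3, 11, 13, 36, 40] -> counters=[0,2,4,2,1,0,0,0,0,2,0,2,0,2,1,0,5,3,3,0,1,0,0,0,1,1,1,0,2,0,0,1,0,1,0,1,2,1,1,0,2,0,0,3]
Step 20: delete r at [4, 16, 33, 35, 37] -> counters=[0,2,4,2,0,0,0,0,0,2,0,2,0,2,1,0,4,3,3,0,1,0,0,0,1,1,1,0,2,0,0,1,0,0,0,0,2,0,1,0,2,0,0,3]
Step 21: insert lc at [3, 11, 13, 36, 40] -> counters=[0,2,4,3,0,0,0,0,0,2,0,3,0,3,1,0,4,3,3,0,1,0,0,0,1,1,1,0,2,0,0,1,0,0,0,0,3,0,1,0,3,0,0,3]
Final counters=[0,2,4,3,0,0,0,0,0,2,0,3,0,3,1,0,4,3,3,0,1,0,0,0,1,1,1,0,2,0,0,1,0,0,0,0,3,0,1,0,3,0,0,3] -> counters[24]=1

Answer: 1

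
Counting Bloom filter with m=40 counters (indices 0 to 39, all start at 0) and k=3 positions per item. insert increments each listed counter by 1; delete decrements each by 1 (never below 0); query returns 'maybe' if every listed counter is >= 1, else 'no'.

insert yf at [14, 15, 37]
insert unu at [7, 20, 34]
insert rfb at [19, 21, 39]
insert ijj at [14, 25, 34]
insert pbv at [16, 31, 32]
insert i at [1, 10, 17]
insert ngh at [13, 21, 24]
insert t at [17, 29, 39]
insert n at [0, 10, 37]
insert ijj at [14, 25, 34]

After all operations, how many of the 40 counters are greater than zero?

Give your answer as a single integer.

Step 1: insert yf at [14, 15, 37] -> counters=[0,0,0,0,0,0,0,0,0,0,0,0,0,0,1,1,0,0,0,0,0,0,0,0,0,0,0,0,0,0,0,0,0,0,0,0,0,1,0,0]
Step 2: insert unu at [7, 20, 34] -> counters=[0,0,0,0,0,0,0,1,0,0,0,0,0,0,1,1,0,0,0,0,1,0,0,0,0,0,0,0,0,0,0,0,0,0,1,0,0,1,0,0]
Step 3: insert rfb at [19, 21, 39] -> counters=[0,0,0,0,0,0,0,1,0,0,0,0,0,0,1,1,0,0,0,1,1,1,0,0,0,0,0,0,0,0,0,0,0,0,1,0,0,1,0,1]
Step 4: insert ijj at [14, 25, 34] -> counters=[0,0,0,0,0,0,0,1,0,0,0,0,0,0,2,1,0,0,0,1,1,1,0,0,0,1,0,0,0,0,0,0,0,0,2,0,0,1,0,1]
Step 5: insert pbv at [16, 31, 32] -> counters=[0,0,0,0,0,0,0,1,0,0,0,0,0,0,2,1,1,0,0,1,1,1,0,0,0,1,0,0,0,0,0,1,1,0,2,0,0,1,0,1]
Step 6: insert i at [1, 10, 17] -> counters=[0,1,0,0,0,0,0,1,0,0,1,0,0,0,2,1,1,1,0,1,1,1,0,0,0,1,0,0,0,0,0,1,1,0,2,0,0,1,0,1]
Step 7: insert ngh at [13, 21, 24] -> counters=[0,1,0,0,0,0,0,1,0,0,1,0,0,1,2,1,1,1,0,1,1,2,0,0,1,1,0,0,0,0,0,1,1,0,2,0,0,1,0,1]
Step 8: insert t at [17, 29, 39] -> counters=[0,1,0,0,0,0,0,1,0,0,1,0,0,1,2,1,1,2,0,1,1,2,0,0,1,1,0,0,0,1,0,1,1,0,2,0,0,1,0,2]
Step 9: insert n at [0, 10, 37] -> counters=[1,1,0,0,0,0,0,1,0,0,2,0,0,1,2,1,1,2,0,1,1,2,0,0,1,1,0,0,0,1,0,1,1,0,2,0,0,2,0,2]
Step 10: insert ijj at [14, 25, 34] -> counters=[1,1,0,0,0,0,0,1,0,0,2,0,0,1,3,1,1,2,0,1,1,2,0,0,1,2,0,0,0,1,0,1,1,0,3,0,0,2,0,2]
Final counters=[1,1,0,0,0,0,0,1,0,0,2,0,0,1,3,1,1,2,0,1,1,2,0,0,1,2,0,0,0,1,0,1,1,0,3,0,0,2,0,2] -> 20 nonzero

Answer: 20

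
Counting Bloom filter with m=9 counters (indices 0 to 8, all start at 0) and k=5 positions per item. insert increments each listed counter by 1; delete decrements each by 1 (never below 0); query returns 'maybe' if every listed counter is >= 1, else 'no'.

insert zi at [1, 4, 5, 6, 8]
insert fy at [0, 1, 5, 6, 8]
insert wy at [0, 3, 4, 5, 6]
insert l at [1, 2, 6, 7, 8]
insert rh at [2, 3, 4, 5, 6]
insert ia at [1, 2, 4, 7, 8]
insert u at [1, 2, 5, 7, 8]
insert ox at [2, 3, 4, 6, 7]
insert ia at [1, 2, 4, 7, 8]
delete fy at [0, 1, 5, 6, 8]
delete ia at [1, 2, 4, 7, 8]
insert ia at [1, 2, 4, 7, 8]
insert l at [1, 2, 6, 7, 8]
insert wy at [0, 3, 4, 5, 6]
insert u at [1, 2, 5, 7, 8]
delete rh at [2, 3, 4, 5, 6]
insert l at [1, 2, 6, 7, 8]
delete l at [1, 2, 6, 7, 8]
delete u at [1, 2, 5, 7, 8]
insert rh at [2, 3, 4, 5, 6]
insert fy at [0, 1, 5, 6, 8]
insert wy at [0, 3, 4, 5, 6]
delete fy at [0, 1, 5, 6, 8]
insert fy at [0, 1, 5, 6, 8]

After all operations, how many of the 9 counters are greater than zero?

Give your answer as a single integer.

Answer: 9

Derivation:
Step 1: insert zi at [1, 4, 5, 6, 8] -> counters=[0,1,0,0,1,1,1,0,1]
Step 2: insert fy at [0, 1, 5, 6, 8] -> counters=[1,2,0,0,1,2,2,0,2]
Step 3: insert wy at [0, 3, 4, 5, 6] -> counters=[2,2,0,1,2,3,3,0,2]
Step 4: insert l at [1, 2, 6, 7, 8] -> counters=[2,3,1,1,2,3,4,1,3]
Step 5: insert rh at [2, 3, 4, 5, 6] -> counters=[2,3,2,2,3,4,5,1,3]
Step 6: insert ia at [1, 2, 4, 7, 8] -> counters=[2,4,3,2,4,4,5,2,4]
Step 7: insert u at [1, 2, 5, 7, 8] -> counters=[2,5,4,2,4,5,5,3,5]
Step 8: insert ox at [2, 3, 4, 6, 7] -> counters=[2,5,5,3,5,5,6,4,5]
Step 9: insert ia at [1, 2, 4, 7, 8] -> counters=[2,6,6,3,6,5,6,5,6]
Step 10: delete fy at [0, 1, 5, 6, 8] -> counters=[1,5,6,3,6,4,5,5,5]
Step 11: delete ia at [1, 2, 4, 7, 8] -> counters=[1,4,5,3,5,4,5,4,4]
Step 12: insert ia at [1, 2, 4, 7, 8] -> counters=[1,5,6,3,6,4,5,5,5]
Step 13: insert l at [1, 2, 6, 7, 8] -> counters=[1,6,7,3,6,4,6,6,6]
Step 14: insert wy at [0, 3, 4, 5, 6] -> counters=[2,6,7,4,7,5,7,6,6]
Step 15: insert u at [1, 2, 5, 7, 8] -> counters=[2,7,8,4,7,6,7,7,7]
Step 16: delete rh at [2, 3, 4, 5, 6] -> counters=[2,7,7,3,6,5,6,7,7]
Step 17: insert l at [1, 2, 6, 7, 8] -> counters=[2,8,8,3,6,5,7,8,8]
Step 18: delete l at [1, 2, 6, 7, 8] -> counters=[2,7,7,3,6,5,6,7,7]
Step 19: delete u at [1, 2, 5, 7, 8] -> counters=[2,6,6,3,6,4,6,6,6]
Step 20: insert rh at [2, 3, 4, 5, 6] -> counters=[2,6,7,4,7,5,7,6,6]
Step 21: insert fy at [0, 1, 5, 6, 8] -> counters=[3,7,7,4,7,6,8,6,7]
Step 22: insert wy at [0, 3, 4, 5, 6] -> counters=[4,7,7,5,8,7,9,6,7]
Step 23: delete fy at [0, 1, 5, 6, 8] -> counters=[3,6,7,5,8,6,8,6,6]
Step 24: insert fy at [0, 1, 5, 6, 8] -> counters=[4,7,7,5,8,7,9,6,7]
Final counters=[4,7,7,5,8,7,9,6,7] -> 9 nonzero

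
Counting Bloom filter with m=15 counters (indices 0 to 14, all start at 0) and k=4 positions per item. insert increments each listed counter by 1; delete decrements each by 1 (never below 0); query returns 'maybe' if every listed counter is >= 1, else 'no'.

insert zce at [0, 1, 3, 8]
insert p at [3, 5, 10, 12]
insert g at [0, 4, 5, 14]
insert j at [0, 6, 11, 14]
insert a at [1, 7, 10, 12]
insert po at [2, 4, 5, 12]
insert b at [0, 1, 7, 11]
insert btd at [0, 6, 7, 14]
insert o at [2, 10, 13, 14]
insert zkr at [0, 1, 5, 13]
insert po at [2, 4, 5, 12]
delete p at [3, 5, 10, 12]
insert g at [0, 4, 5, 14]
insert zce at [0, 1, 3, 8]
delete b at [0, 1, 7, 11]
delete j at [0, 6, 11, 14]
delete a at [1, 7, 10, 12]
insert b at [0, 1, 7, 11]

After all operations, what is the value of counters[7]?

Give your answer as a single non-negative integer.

Step 1: insert zce at [0, 1, 3, 8] -> counters=[1,1,0,1,0,0,0,0,1,0,0,0,0,0,0]
Step 2: insert p at [3, 5, 10, 12] -> counters=[1,1,0,2,0,1,0,0,1,0,1,0,1,0,0]
Step 3: insert g at [0, 4, 5, 14] -> counters=[2,1,0,2,1,2,0,0,1,0,1,0,1,0,1]
Step 4: insert j at [0, 6, 11, 14] -> counters=[3,1,0,2,1,2,1,0,1,0,1,1,1,0,2]
Step 5: insert a at [1, 7, 10, 12] -> counters=[3,2,0,2,1,2,1,1,1,0,2,1,2,0,2]
Step 6: insert po at [2, 4, 5, 12] -> counters=[3,2,1,2,2,3,1,1,1,0,2,1,3,0,2]
Step 7: insert b at [0, 1, 7, 11] -> counters=[4,3,1,2,2,3,1,2,1,0,2,2,3,0,2]
Step 8: insert btd at [0, 6, 7, 14] -> counters=[5,3,1,2,2,3,2,3,1,0,2,2,3,0,3]
Step 9: insert o at [2, 10, 13, 14] -> counters=[5,3,2,2,2,3,2,3,1,0,3,2,3,1,4]
Step 10: insert zkr at [0, 1, 5, 13] -> counters=[6,4,2,2,2,4,2,3,1,0,3,2,3,2,4]
Step 11: insert po at [2, 4, 5, 12] -> counters=[6,4,3,2,3,5,2,3,1,0,3,2,4,2,4]
Step 12: delete p at [3, 5, 10, 12] -> counters=[6,4,3,1,3,4,2,3,1,0,2,2,3,2,4]
Step 13: insert g at [0, 4, 5, 14] -> counters=[7,4,3,1,4,5,2,3,1,0,2,2,3,2,5]
Step 14: insert zce at [0, 1, 3, 8] -> counters=[8,5,3,2,4,5,2,3,2,0,2,2,3,2,5]
Step 15: delete b at [0, 1, 7, 11] -> counters=[7,4,3,2,4,5,2,2,2,0,2,1,3,2,5]
Step 16: delete j at [0, 6, 11, 14] -> counters=[6,4,3,2,4,5,1,2,2,0,2,0,3,2,4]
Step 17: delete a at [1, 7, 10, 12] -> counters=[6,3,3,2,4,5,1,1,2,0,1,0,2,2,4]
Step 18: insert b at [0, 1, 7, 11] -> counters=[7,4,3,2,4,5,1,2,2,0,1,1,2,2,4]
Final counters=[7,4,3,2,4,5,1,2,2,0,1,1,2,2,4] -> counters[7]=2

Answer: 2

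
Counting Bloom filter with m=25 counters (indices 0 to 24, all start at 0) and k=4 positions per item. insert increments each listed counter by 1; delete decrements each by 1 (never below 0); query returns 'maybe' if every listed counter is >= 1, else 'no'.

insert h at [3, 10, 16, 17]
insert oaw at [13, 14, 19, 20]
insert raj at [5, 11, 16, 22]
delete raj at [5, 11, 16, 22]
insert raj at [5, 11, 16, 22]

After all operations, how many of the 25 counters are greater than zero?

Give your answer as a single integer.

Step 1: insert h at [3, 10, 16, 17] -> counters=[0,0,0,1,0,0,0,0,0,0,1,0,0,0,0,0,1,1,0,0,0,0,0,0,0]
Step 2: insert oaw at [13, 14, 19, 20] -> counters=[0,0,0,1,0,0,0,0,0,0,1,0,0,1,1,0,1,1,0,1,1,0,0,0,0]
Step 3: insert raj at [5, 11, 16, 22] -> counters=[0,0,0,1,0,1,0,0,0,0,1,1,0,1,1,0,2,1,0,1,1,0,1,0,0]
Step 4: delete raj at [5, 11, 16, 22] -> counters=[0,0,0,1,0,0,0,0,0,0,1,0,0,1,1,0,1,1,0,1,1,0,0,0,0]
Step 5: insert raj at [5, 11, 16, 22] -> counters=[0,0,0,1,0,1,0,0,0,0,1,1,0,1,1,0,2,1,0,1,1,0,1,0,0]
Final counters=[0,0,0,1,0,1,0,0,0,0,1,1,0,1,1,0,2,1,0,1,1,0,1,0,0] -> 11 nonzero

Answer: 11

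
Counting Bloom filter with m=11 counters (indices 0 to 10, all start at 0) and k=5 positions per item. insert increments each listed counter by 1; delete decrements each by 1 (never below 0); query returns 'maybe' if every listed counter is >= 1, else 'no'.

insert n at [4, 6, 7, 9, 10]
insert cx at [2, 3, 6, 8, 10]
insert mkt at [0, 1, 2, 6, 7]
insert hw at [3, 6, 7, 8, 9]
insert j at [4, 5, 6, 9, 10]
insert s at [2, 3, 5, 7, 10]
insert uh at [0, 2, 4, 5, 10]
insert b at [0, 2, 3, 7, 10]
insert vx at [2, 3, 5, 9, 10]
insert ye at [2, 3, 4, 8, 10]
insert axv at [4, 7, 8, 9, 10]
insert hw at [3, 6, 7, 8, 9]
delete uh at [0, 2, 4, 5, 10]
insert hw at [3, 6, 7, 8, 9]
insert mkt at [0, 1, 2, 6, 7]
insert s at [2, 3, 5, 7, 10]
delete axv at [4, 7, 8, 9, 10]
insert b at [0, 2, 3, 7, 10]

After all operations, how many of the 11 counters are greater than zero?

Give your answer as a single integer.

Answer: 11

Derivation:
Step 1: insert n at [4, 6, 7, 9, 10] -> counters=[0,0,0,0,1,0,1,1,0,1,1]
Step 2: insert cx at [2, 3, 6, 8, 10] -> counters=[0,0,1,1,1,0,2,1,1,1,2]
Step 3: insert mkt at [0, 1, 2, 6, 7] -> counters=[1,1,2,1,1,0,3,2,1,1,2]
Step 4: insert hw at [3, 6, 7, 8, 9] -> counters=[1,1,2,2,1,0,4,3,2,2,2]
Step 5: insert j at [4, 5, 6, 9, 10] -> counters=[1,1,2,2,2,1,5,3,2,3,3]
Step 6: insert s at [2, 3, 5, 7, 10] -> counters=[1,1,3,3,2,2,5,4,2,3,4]
Step 7: insert uh at [0, 2, 4, 5, 10] -> counters=[2,1,4,3,3,3,5,4,2,3,5]
Step 8: insert b at [0, 2, 3, 7, 10] -> counters=[3,1,5,4,3,3,5,5,2,3,6]
Step 9: insert vx at [2, 3, 5, 9, 10] -> counters=[3,1,6,5,3,4,5,5,2,4,7]
Step 10: insert ye at [2, 3, 4, 8, 10] -> counters=[3,1,7,6,4,4,5,5,3,4,8]
Step 11: insert axv at [4, 7, 8, 9, 10] -> counters=[3,1,7,6,5,4,5,6,4,5,9]
Step 12: insert hw at [3, 6, 7, 8, 9] -> counters=[3,1,7,7,5,4,6,7,5,6,9]
Step 13: delete uh at [0, 2, 4, 5, 10] -> counters=[2,1,6,7,4,3,6,7,5,6,8]
Step 14: insert hw at [3, 6, 7, 8, 9] -> counters=[2,1,6,8,4,3,7,8,6,7,8]
Step 15: insert mkt at [0, 1, 2, 6, 7] -> counters=[3,2,7,8,4,3,8,9,6,7,8]
Step 16: insert s at [2, 3, 5, 7, 10] -> counters=[3,2,8,9,4,4,8,10,6,7,9]
Step 17: delete axv at [4, 7, 8, 9, 10] -> counters=[3,2,8,9,3,4,8,9,5,6,8]
Step 18: insert b at [0, 2, 3, 7, 10] -> counters=[4,2,9,10,3,4,8,10,5,6,9]
Final counters=[4,2,9,10,3,4,8,10,5,6,9] -> 11 nonzero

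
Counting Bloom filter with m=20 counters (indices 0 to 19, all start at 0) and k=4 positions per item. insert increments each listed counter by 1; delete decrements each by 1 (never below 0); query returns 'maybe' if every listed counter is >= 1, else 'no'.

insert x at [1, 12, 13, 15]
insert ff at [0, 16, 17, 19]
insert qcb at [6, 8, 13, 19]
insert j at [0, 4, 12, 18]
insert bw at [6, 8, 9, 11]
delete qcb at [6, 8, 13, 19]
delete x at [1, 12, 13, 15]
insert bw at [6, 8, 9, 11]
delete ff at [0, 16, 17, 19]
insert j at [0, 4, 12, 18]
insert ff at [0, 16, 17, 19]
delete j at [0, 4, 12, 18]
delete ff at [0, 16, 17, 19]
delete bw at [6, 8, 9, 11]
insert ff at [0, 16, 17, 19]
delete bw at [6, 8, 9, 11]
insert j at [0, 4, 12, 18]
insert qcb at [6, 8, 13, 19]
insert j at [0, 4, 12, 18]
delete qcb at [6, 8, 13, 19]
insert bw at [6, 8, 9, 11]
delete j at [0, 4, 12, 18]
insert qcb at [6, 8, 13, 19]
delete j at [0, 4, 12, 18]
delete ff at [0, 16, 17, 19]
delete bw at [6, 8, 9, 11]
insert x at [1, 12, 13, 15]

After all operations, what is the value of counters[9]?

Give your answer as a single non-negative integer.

Answer: 0

Derivation:
Step 1: insert x at [1, 12, 13, 15] -> counters=[0,1,0,0,0,0,0,0,0,0,0,0,1,1,0,1,0,0,0,0]
Step 2: insert ff at [0, 16, 17, 19] -> counters=[1,1,0,0,0,0,0,0,0,0,0,0,1,1,0,1,1,1,0,1]
Step 3: insert qcb at [6, 8, 13, 19] -> counters=[1,1,0,0,0,0,1,0,1,0,0,0,1,2,0,1,1,1,0,2]
Step 4: insert j at [0, 4, 12, 18] -> counters=[2,1,0,0,1,0,1,0,1,0,0,0,2,2,0,1,1,1,1,2]
Step 5: insert bw at [6, 8, 9, 11] -> counters=[2,1,0,0,1,0,2,0,2,1,0,1,2,2,0,1,1,1,1,2]
Step 6: delete qcb at [6, 8, 13, 19] -> counters=[2,1,0,0,1,0,1,0,1,1,0,1,2,1,0,1,1,1,1,1]
Step 7: delete x at [1, 12, 13, 15] -> counters=[2,0,0,0,1,0,1,0,1,1,0,1,1,0,0,0,1,1,1,1]
Step 8: insert bw at [6, 8, 9, 11] -> counters=[2,0,0,0,1,0,2,0,2,2,0,2,1,0,0,0,1,1,1,1]
Step 9: delete ff at [0, 16, 17, 19] -> counters=[1,0,0,0,1,0,2,0,2,2,0,2,1,0,0,0,0,0,1,0]
Step 10: insert j at [0, 4, 12, 18] -> counters=[2,0,0,0,2,0,2,0,2,2,0,2,2,0,0,0,0,0,2,0]
Step 11: insert ff at [0, 16, 17, 19] -> counters=[3,0,0,0,2,0,2,0,2,2,0,2,2,0,0,0,1,1,2,1]
Step 12: delete j at [0, 4, 12, 18] -> counters=[2,0,0,0,1,0,2,0,2,2,0,2,1,0,0,0,1,1,1,1]
Step 13: delete ff at [0, 16, 17, 19] -> counters=[1,0,0,0,1,0,2,0,2,2,0,2,1,0,0,0,0,0,1,0]
Step 14: delete bw at [6, 8, 9, 11] -> counters=[1,0,0,0,1,0,1,0,1,1,0,1,1,0,0,0,0,0,1,0]
Step 15: insert ff at [0, 16, 17, 19] -> counters=[2,0,0,0,1,0,1,0,1,1,0,1,1,0,0,0,1,1,1,1]
Step 16: delete bw at [6, 8, 9, 11] -> counters=[2,0,0,0,1,0,0,0,0,0,0,0,1,0,0,0,1,1,1,1]
Step 17: insert j at [0, 4, 12, 18] -> counters=[3,0,0,0,2,0,0,0,0,0,0,0,2,0,0,0,1,1,2,1]
Step 18: insert qcb at [6, 8, 13, 19] -> counters=[3,0,0,0,2,0,1,0,1,0,0,0,2,1,0,0,1,1,2,2]
Step 19: insert j at [0, 4, 12, 18] -> counters=[4,0,0,0,3,0,1,0,1,0,0,0,3,1,0,0,1,1,3,2]
Step 20: delete qcb at [6, 8, 13, 19] -> counters=[4,0,0,0,3,0,0,0,0,0,0,0,3,0,0,0,1,1,3,1]
Step 21: insert bw at [6, 8, 9, 11] -> counters=[4,0,0,0,3,0,1,0,1,1,0,1,3,0,0,0,1,1,3,1]
Step 22: delete j at [0, 4, 12, 18] -> counters=[3,0,0,0,2,0,1,0,1,1,0,1,2,0,0,0,1,1,2,1]
Step 23: insert qcb at [6, 8, 13, 19] -> counters=[3,0,0,0,2,0,2,0,2,1,0,1,2,1,0,0,1,1,2,2]
Step 24: delete j at [0, 4, 12, 18] -> counters=[2,0,0,0,1,0,2,0,2,1,0,1,1,1,0,0,1,1,1,2]
Step 25: delete ff at [0, 16, 17, 19] -> counters=[1,0,0,0,1,0,2,0,2,1,0,1,1,1,0,0,0,0,1,1]
Step 26: delete bw at [6, 8, 9, 11] -> counters=[1,0,0,0,1,0,1,0,1,0,0,0,1,1,0,0,0,0,1,1]
Step 27: insert x at [1, 12, 13, 15] -> counters=[1,1,0,0,1,0,1,0,1,0,0,0,2,2,0,1,0,0,1,1]
Final counters=[1,1,0,0,1,0,1,0,1,0,0,0,2,2,0,1,0,0,1,1] -> counters[9]=0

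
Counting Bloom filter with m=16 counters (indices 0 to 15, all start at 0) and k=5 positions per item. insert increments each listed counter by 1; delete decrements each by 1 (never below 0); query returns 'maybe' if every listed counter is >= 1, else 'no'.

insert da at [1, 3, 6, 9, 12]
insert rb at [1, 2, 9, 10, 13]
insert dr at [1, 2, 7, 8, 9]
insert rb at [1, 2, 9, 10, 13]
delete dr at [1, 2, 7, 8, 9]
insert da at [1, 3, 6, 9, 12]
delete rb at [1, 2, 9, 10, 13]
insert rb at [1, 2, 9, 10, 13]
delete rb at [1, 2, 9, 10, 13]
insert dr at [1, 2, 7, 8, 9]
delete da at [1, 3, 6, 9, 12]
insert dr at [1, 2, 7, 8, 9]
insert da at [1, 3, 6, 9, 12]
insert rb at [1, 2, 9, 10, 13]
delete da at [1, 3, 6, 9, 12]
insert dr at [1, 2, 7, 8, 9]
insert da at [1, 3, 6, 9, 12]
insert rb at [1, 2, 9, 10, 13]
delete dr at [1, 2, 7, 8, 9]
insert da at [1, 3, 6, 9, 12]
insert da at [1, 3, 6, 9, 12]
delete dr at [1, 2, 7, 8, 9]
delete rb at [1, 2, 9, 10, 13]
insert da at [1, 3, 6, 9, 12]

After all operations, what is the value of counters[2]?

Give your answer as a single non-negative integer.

Answer: 3

Derivation:
Step 1: insert da at [1, 3, 6, 9, 12] -> counters=[0,1,0,1,0,0,1,0,0,1,0,0,1,0,0,0]
Step 2: insert rb at [1, 2, 9, 10, 13] -> counters=[0,2,1,1,0,0,1,0,0,2,1,0,1,1,0,0]
Step 3: insert dr at [1, 2, 7, 8, 9] -> counters=[0,3,2,1,0,0,1,1,1,3,1,0,1,1,0,0]
Step 4: insert rb at [1, 2, 9, 10, 13] -> counters=[0,4,3,1,0,0,1,1,1,4,2,0,1,2,0,0]
Step 5: delete dr at [1, 2, 7, 8, 9] -> counters=[0,3,2,1,0,0,1,0,0,3,2,0,1,2,0,0]
Step 6: insert da at [1, 3, 6, 9, 12] -> counters=[0,4,2,2,0,0,2,0,0,4,2,0,2,2,0,0]
Step 7: delete rb at [1, 2, 9, 10, 13] -> counters=[0,3,1,2,0,0,2,0,0,3,1,0,2,1,0,0]
Step 8: insert rb at [1, 2, 9, 10, 13] -> counters=[0,4,2,2,0,0,2,0,0,4,2,0,2,2,0,0]
Step 9: delete rb at [1, 2, 9, 10, 13] -> counters=[0,3,1,2,0,0,2,0,0,3,1,0,2,1,0,0]
Step 10: insert dr at [1, 2, 7, 8, 9] -> counters=[0,4,2,2,0,0,2,1,1,4,1,0,2,1,0,0]
Step 11: delete da at [1, 3, 6, 9, 12] -> counters=[0,3,2,1,0,0,1,1,1,3,1,0,1,1,0,0]
Step 12: insert dr at [1, 2, 7, 8, 9] -> counters=[0,4,3,1,0,0,1,2,2,4,1,0,1,1,0,0]
Step 13: insert da at [1, 3, 6, 9, 12] -> counters=[0,5,3,2,0,0,2,2,2,5,1,0,2,1,0,0]
Step 14: insert rb at [1, 2, 9, 10, 13] -> counters=[0,6,4,2,0,0,2,2,2,6,2,0,2,2,0,0]
Step 15: delete da at [1, 3, 6, 9, 12] -> counters=[0,5,4,1,0,0,1,2,2,5,2,0,1,2,0,0]
Step 16: insert dr at [1, 2, 7, 8, 9] -> counters=[0,6,5,1,0,0,1,3,3,6,2,0,1,2,0,0]
Step 17: insert da at [1, 3, 6, 9, 12] -> counters=[0,7,5,2,0,0,2,3,3,7,2,0,2,2,0,0]
Step 18: insert rb at [1, 2, 9, 10, 13] -> counters=[0,8,6,2,0,0,2,3,3,8,3,0,2,3,0,0]
Step 19: delete dr at [1, 2, 7, 8, 9] -> counters=[0,7,5,2,0,0,2,2,2,7,3,0,2,3,0,0]
Step 20: insert da at [1, 3, 6, 9, 12] -> counters=[0,8,5,3,0,0,3,2,2,8,3,0,3,3,0,0]
Step 21: insert da at [1, 3, 6, 9, 12] -> counters=[0,9,5,4,0,0,4,2,2,9,3,0,4,3,0,0]
Step 22: delete dr at [1, 2, 7, 8, 9] -> counters=[0,8,4,4,0,0,4,1,1,8,3,0,4,3,0,0]
Step 23: delete rb at [1, 2, 9, 10, 13] -> counters=[0,7,3,4,0,0,4,1,1,7,2,0,4,2,0,0]
Step 24: insert da at [1, 3, 6, 9, 12] -> counters=[0,8,3,5,0,0,5,1,1,8,2,0,5,2,0,0]
Final counters=[0,8,3,5,0,0,5,1,1,8,2,0,5,2,0,0] -> counters[2]=3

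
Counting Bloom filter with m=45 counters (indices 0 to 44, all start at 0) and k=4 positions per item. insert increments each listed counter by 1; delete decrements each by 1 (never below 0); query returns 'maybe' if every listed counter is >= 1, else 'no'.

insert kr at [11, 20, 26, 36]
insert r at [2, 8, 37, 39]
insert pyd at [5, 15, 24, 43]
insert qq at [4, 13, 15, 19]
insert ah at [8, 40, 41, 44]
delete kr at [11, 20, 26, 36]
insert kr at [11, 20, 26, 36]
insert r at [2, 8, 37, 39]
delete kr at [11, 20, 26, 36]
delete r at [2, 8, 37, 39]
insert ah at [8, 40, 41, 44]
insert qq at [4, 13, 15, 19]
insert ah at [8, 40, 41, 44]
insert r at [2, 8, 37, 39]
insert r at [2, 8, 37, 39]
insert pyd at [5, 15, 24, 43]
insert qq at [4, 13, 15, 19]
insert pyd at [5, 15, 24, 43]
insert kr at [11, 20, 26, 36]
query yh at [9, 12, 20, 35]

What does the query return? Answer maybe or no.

Step 1: insert kr at [11, 20, 26, 36] -> counters=[0,0,0,0,0,0,0,0,0,0,0,1,0,0,0,0,0,0,0,0,1,0,0,0,0,0,1,0,0,0,0,0,0,0,0,0,1,0,0,0,0,0,0,0,0]
Step 2: insert r at [2, 8, 37, 39] -> counters=[0,0,1,0,0,0,0,0,1,0,0,1,0,0,0,0,0,0,0,0,1,0,0,0,0,0,1,0,0,0,0,0,0,0,0,0,1,1,0,1,0,0,0,0,0]
Step 3: insert pyd at [5, 15, 24, 43] -> counters=[0,0,1,0,0,1,0,0,1,0,0,1,0,0,0,1,0,0,0,0,1,0,0,0,1,0,1,0,0,0,0,0,0,0,0,0,1,1,0,1,0,0,0,1,0]
Step 4: insert qq at [4, 13, 15, 19] -> counters=[0,0,1,0,1,1,0,0,1,0,0,1,0,1,0,2,0,0,0,1,1,0,0,0,1,0,1,0,0,0,0,0,0,0,0,0,1,1,0,1,0,0,0,1,0]
Step 5: insert ah at [8, 40, 41, 44] -> counters=[0,0,1,0,1,1,0,0,2,0,0,1,0,1,0,2,0,0,0,1,1,0,0,0,1,0,1,0,0,0,0,0,0,0,0,0,1,1,0,1,1,1,0,1,1]
Step 6: delete kr at [11, 20, 26, 36] -> counters=[0,0,1,0,1,1,0,0,2,0,0,0,0,1,0,2,0,0,0,1,0,0,0,0,1,0,0,0,0,0,0,0,0,0,0,0,0,1,0,1,1,1,0,1,1]
Step 7: insert kr at [11, 20, 26, 36] -> counters=[0,0,1,0,1,1,0,0,2,0,0,1,0,1,0,2,0,0,0,1,1,0,0,0,1,0,1,0,0,0,0,0,0,0,0,0,1,1,0,1,1,1,0,1,1]
Step 8: insert r at [2, 8, 37, 39] -> counters=[0,0,2,0,1,1,0,0,3,0,0,1,0,1,0,2,0,0,0,1,1,0,0,0,1,0,1,0,0,0,0,0,0,0,0,0,1,2,0,2,1,1,0,1,1]
Step 9: delete kr at [11, 20, 26, 36] -> counters=[0,0,2,0,1,1,0,0,3,0,0,0,0,1,0,2,0,0,0,1,0,0,0,0,1,0,0,0,0,0,0,0,0,0,0,0,0,2,0,2,1,1,0,1,1]
Step 10: delete r at [2, 8, 37, 39] -> counters=[0,0,1,0,1,1,0,0,2,0,0,0,0,1,0,2,0,0,0,1,0,0,0,0,1,0,0,0,0,0,0,0,0,0,0,0,0,1,0,1,1,1,0,1,1]
Step 11: insert ah at [8, 40, 41, 44] -> counters=[0,0,1,0,1,1,0,0,3,0,0,0,0,1,0,2,0,0,0,1,0,0,0,0,1,0,0,0,0,0,0,0,0,0,0,0,0,1,0,1,2,2,0,1,2]
Step 12: insert qq at [4, 13, 15, 19] -> counters=[0,0,1,0,2,1,0,0,3,0,0,0,0,2,0,3,0,0,0,2,0,0,0,0,1,0,0,0,0,0,0,0,0,0,0,0,0,1,0,1,2,2,0,1,2]
Step 13: insert ah at [8, 40, 41, 44] -> counters=[0,0,1,0,2,1,0,0,4,0,0,0,0,2,0,3,0,0,0,2,0,0,0,0,1,0,0,0,0,0,0,0,0,0,0,0,0,1,0,1,3,3,0,1,3]
Step 14: insert r at [2, 8, 37, 39] -> counters=[0,0,2,0,2,1,0,0,5,0,0,0,0,2,0,3,0,0,0,2,0,0,0,0,1,0,0,0,0,0,0,0,0,0,0,0,0,2,0,2,3,3,0,1,3]
Step 15: insert r at [2, 8, 37, 39] -> counters=[0,0,3,0,2,1,0,0,6,0,0,0,0,2,0,3,0,0,0,2,0,0,0,0,1,0,0,0,0,0,0,0,0,0,0,0,0,3,0,3,3,3,0,1,3]
Step 16: insert pyd at [5, 15, 24, 43] -> counters=[0,0,3,0,2,2,0,0,6,0,0,0,0,2,0,4,0,0,0,2,0,0,0,0,2,0,0,0,0,0,0,0,0,0,0,0,0,3,0,3,3,3,0,2,3]
Step 17: insert qq at [4, 13, 15, 19] -> counters=[0,0,3,0,3,2,0,0,6,0,0,0,0,3,0,5,0,0,0,3,0,0,0,0,2,0,0,0,0,0,0,0,0,0,0,0,0,3,0,3,3,3,0,2,3]
Step 18: insert pyd at [5, 15, 24, 43] -> counters=[0,0,3,0,3,3,0,0,6,0,0,0,0,3,0,6,0,0,0,3,0,0,0,0,3,0,0,0,0,0,0,0,0,0,0,0,0,3,0,3,3,3,0,3,3]
Step 19: insert kr at [11, 20, 26, 36] -> counters=[0,0,3,0,3,3,0,0,6,0,0,1,0,3,0,6,0,0,0,3,1,0,0,0,3,0,1,0,0,0,0,0,0,0,0,0,1,3,0,3,3,3,0,3,3]
Query yh: check counters[9]=0 counters[12]=0 counters[20]=1 counters[35]=0 -> no

Answer: no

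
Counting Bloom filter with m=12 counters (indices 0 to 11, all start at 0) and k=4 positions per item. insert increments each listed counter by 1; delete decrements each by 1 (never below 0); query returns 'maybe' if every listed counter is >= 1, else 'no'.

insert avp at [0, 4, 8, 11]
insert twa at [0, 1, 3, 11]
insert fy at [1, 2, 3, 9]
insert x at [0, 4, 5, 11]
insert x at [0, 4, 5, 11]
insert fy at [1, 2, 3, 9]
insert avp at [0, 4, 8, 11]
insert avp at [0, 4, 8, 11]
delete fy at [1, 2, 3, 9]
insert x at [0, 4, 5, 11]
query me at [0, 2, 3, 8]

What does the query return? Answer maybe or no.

Step 1: insert avp at [0, 4, 8, 11] -> counters=[1,0,0,0,1,0,0,0,1,0,0,1]
Step 2: insert twa at [0, 1, 3, 11] -> counters=[2,1,0,1,1,0,0,0,1,0,0,2]
Step 3: insert fy at [1, 2, 3, 9] -> counters=[2,2,1,2,1,0,0,0,1,1,0,2]
Step 4: insert x at [0, 4, 5, 11] -> counters=[3,2,1,2,2,1,0,0,1,1,0,3]
Step 5: insert x at [0, 4, 5, 11] -> counters=[4,2,1,2,3,2,0,0,1,1,0,4]
Step 6: insert fy at [1, 2, 3, 9] -> counters=[4,3,2,3,3,2,0,0,1,2,0,4]
Step 7: insert avp at [0, 4, 8, 11] -> counters=[5,3,2,3,4,2,0,0,2,2,0,5]
Step 8: insert avp at [0, 4, 8, 11] -> counters=[6,3,2,3,5,2,0,0,3,2,0,6]
Step 9: delete fy at [1, 2, 3, 9] -> counters=[6,2,1,2,5,2,0,0,3,1,0,6]
Step 10: insert x at [0, 4, 5, 11] -> counters=[7,2,1,2,6,3,0,0,3,1,0,7]
Query me: check counters[0]=7 counters[2]=1 counters[3]=2 counters[8]=3 -> maybe

Answer: maybe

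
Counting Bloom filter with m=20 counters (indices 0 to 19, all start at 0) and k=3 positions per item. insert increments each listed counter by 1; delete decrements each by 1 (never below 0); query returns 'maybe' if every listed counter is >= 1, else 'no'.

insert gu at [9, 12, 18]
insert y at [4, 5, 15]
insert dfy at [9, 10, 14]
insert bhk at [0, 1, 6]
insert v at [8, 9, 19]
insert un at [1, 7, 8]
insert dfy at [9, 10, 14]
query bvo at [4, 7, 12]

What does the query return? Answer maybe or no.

Step 1: insert gu at [9, 12, 18] -> counters=[0,0,0,0,0,0,0,0,0,1,0,0,1,0,0,0,0,0,1,0]
Step 2: insert y at [4, 5, 15] -> counters=[0,0,0,0,1,1,0,0,0,1,0,0,1,0,0,1,0,0,1,0]
Step 3: insert dfy at [9, 10, 14] -> counters=[0,0,0,0,1,1,0,0,0,2,1,0,1,0,1,1,0,0,1,0]
Step 4: insert bhk at [0, 1, 6] -> counters=[1,1,0,0,1,1,1,0,0,2,1,0,1,0,1,1,0,0,1,0]
Step 5: insert v at [8, 9, 19] -> counters=[1,1,0,0,1,1,1,0,1,3,1,0,1,0,1,1,0,0,1,1]
Step 6: insert un at [1, 7, 8] -> counters=[1,2,0,0,1,1,1,1,2,3,1,0,1,0,1,1,0,0,1,1]
Step 7: insert dfy at [9, 10, 14] -> counters=[1,2,0,0,1,1,1,1,2,4,2,0,1,0,2,1,0,0,1,1]
Query bvo: check counters[4]=1 counters[7]=1 counters[12]=1 -> maybe

Answer: maybe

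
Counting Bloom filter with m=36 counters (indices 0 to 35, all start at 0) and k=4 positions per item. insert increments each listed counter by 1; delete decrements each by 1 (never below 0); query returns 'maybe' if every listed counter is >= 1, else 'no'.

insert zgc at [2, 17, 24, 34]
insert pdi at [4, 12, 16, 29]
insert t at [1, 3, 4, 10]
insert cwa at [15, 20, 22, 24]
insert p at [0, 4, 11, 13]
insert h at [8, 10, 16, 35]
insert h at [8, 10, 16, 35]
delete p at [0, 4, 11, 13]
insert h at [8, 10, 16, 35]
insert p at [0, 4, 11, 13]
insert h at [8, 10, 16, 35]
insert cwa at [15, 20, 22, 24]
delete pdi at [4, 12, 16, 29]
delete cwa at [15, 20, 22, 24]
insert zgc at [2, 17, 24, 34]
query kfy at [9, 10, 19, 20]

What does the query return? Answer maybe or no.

Step 1: insert zgc at [2, 17, 24, 34] -> counters=[0,0,1,0,0,0,0,0,0,0,0,0,0,0,0,0,0,1,0,0,0,0,0,0,1,0,0,0,0,0,0,0,0,0,1,0]
Step 2: insert pdi at [4, 12, 16, 29] -> counters=[0,0,1,0,1,0,0,0,0,0,0,0,1,0,0,0,1,1,0,0,0,0,0,0,1,0,0,0,0,1,0,0,0,0,1,0]
Step 3: insert t at [1, 3, 4, 10] -> counters=[0,1,1,1,2,0,0,0,0,0,1,0,1,0,0,0,1,1,0,0,0,0,0,0,1,0,0,0,0,1,0,0,0,0,1,0]
Step 4: insert cwa at [15, 20, 22, 24] -> counters=[0,1,1,1,2,0,0,0,0,0,1,0,1,0,0,1,1,1,0,0,1,0,1,0,2,0,0,0,0,1,0,0,0,0,1,0]
Step 5: insert p at [0, 4, 11, 13] -> counters=[1,1,1,1,3,0,0,0,0,0,1,1,1,1,0,1,1,1,0,0,1,0,1,0,2,0,0,0,0,1,0,0,0,0,1,0]
Step 6: insert h at [8, 10, 16, 35] -> counters=[1,1,1,1,3,0,0,0,1,0,2,1,1,1,0,1,2,1,0,0,1,0,1,0,2,0,0,0,0,1,0,0,0,0,1,1]
Step 7: insert h at [8, 10, 16, 35] -> counters=[1,1,1,1,3,0,0,0,2,0,3,1,1,1,0,1,3,1,0,0,1,0,1,0,2,0,0,0,0,1,0,0,0,0,1,2]
Step 8: delete p at [0, 4, 11, 13] -> counters=[0,1,1,1,2,0,0,0,2,0,3,0,1,0,0,1,3,1,0,0,1,0,1,0,2,0,0,0,0,1,0,0,0,0,1,2]
Step 9: insert h at [8, 10, 16, 35] -> counters=[0,1,1,1,2,0,0,0,3,0,4,0,1,0,0,1,4,1,0,0,1,0,1,0,2,0,0,0,0,1,0,0,0,0,1,3]
Step 10: insert p at [0, 4, 11, 13] -> counters=[1,1,1,1,3,0,0,0,3,0,4,1,1,1,0,1,4,1,0,0,1,0,1,0,2,0,0,0,0,1,0,0,0,0,1,3]
Step 11: insert h at [8, 10, 16, 35] -> counters=[1,1,1,1,3,0,0,0,4,0,5,1,1,1,0,1,5,1,0,0,1,0,1,0,2,0,0,0,0,1,0,0,0,0,1,4]
Step 12: insert cwa at [15, 20, 22, 24] -> counters=[1,1,1,1,3,0,0,0,4,0,5,1,1,1,0,2,5,1,0,0,2,0,2,0,3,0,0,0,0,1,0,0,0,0,1,4]
Step 13: delete pdi at [4, 12, 16, 29] -> counters=[1,1,1,1,2,0,0,0,4,0,5,1,0,1,0,2,4,1,0,0,2,0,2,0,3,0,0,0,0,0,0,0,0,0,1,4]
Step 14: delete cwa at [15, 20, 22, 24] -> counters=[1,1,1,1,2,0,0,0,4,0,5,1,0,1,0,1,4,1,0,0,1,0,1,0,2,0,0,0,0,0,0,0,0,0,1,4]
Step 15: insert zgc at [2, 17, 24, 34] -> counters=[1,1,2,1,2,0,0,0,4,0,5,1,0,1,0,1,4,2,0,0,1,0,1,0,3,0,0,0,0,0,0,0,0,0,2,4]
Query kfy: check counters[9]=0 counters[10]=5 counters[19]=0 counters[20]=1 -> no

Answer: no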